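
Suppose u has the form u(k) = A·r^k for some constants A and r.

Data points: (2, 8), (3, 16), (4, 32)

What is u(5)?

64

Consecutive ratio: 16/8 = 2, and 32/16 = 2, so r = 2.
Then A·2^2 = 8 gives A = 2, and u(k) = 2·2^k.
u(5) = 2·2^5 = 64.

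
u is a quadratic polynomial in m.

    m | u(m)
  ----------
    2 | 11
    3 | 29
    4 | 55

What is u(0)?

-1

Write u(m) = am² + bm + c; the 3 given values yield a linear system in the 3 coefficients.
Solving, u(m) = 4m² - 2m - 1.
Then u(0) = -1.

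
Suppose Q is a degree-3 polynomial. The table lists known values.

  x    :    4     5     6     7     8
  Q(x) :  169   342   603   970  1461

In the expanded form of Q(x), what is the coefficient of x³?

Write Q(x) = ax³ + bx² + cx + d; the 5 given values yield a linear system in the 4 coefficients.
Solving, Q(x) = 3x³ - x² - x - 3.
The coefficient of x³ is 3.

3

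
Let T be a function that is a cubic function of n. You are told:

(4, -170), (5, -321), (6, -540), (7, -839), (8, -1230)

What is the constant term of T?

Write T(n) = an³ + bn² + cn + d; the 5 given values yield a linear system in the 4 coefficients.
Solving, T(n) = -2n³ - 4n² + 7n - 6.
The constant term is T(0) = -6.

-6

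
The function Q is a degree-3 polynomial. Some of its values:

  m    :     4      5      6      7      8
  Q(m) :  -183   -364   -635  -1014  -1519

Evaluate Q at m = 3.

-74

Write Q(m) = am³ + bm² + cm + d; the 5 given values yield a linear system in the 4 coefficients.
Solving, Q(m) = -3m³ + 2m + 1.
Then Q(3) = -74.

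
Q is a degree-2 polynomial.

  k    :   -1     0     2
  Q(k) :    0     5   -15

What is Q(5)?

Write Q(k) = ak² + bk + c; the 3 given values yield a linear system in the 3 coefficients.
Solving, Q(k) = -5k² + 5.
Then Q(5) = -120.

-120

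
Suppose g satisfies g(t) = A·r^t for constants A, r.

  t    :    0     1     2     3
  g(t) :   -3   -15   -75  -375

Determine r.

Consecutive ratio: -15/(-3) = 5, and -75/(-15) = 5, so r = 5.
Then A·5^0 = -3 gives A = -3, and g(t) = -3·5^t.

5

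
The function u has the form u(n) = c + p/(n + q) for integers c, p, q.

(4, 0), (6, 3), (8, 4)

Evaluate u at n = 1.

(u(n) − c)(n + q) = p for each data point; the three points give a linear system in c and q, then p follows.
Solving: c = 6, q = -2, p = -12, so u(n) = 6 − 12/(n − 2).
Then u(1) = 6 − 12/(-1) = 18.

18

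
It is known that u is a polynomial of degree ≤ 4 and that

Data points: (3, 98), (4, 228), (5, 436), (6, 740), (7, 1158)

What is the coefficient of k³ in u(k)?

Write u(k) = ak^4 + bk³ + ck² + dk + e; the 5 given values yield a linear system in the 5 coefficients.
Solving, the leading coefficient vanishes, and u(k) = 3k³ + 3k² - 2k - 4.
The coefficient of k³ is 3.

3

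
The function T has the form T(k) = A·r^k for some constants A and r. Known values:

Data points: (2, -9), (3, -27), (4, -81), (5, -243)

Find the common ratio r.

3

Consecutive ratio: -27/(-9) = 3, and -81/(-27) = 3, so r = 3.
Then A·3^2 = -9 gives A = -1, and T(k) = -1·3^k.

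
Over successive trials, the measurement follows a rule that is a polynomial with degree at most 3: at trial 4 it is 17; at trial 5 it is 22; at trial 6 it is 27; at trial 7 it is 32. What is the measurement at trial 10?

Write the value at m as f(m).
Write f(m) = am³ + bm² + cm + d; the 4 given values yield a linear system in the 4 coefficients.
Solving, the top 2 coefficients vanish, and f(m) = 5m - 3.
Then f(10) = 47.

47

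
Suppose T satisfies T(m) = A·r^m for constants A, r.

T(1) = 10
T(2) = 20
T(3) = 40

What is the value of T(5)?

160

Consecutive ratio: 20/10 = 2, and 40/20 = 2, so r = 2.
Then A·2^1 = 10 gives A = 5, and T(m) = 5·2^m.
T(5) = 5·2^5 = 160.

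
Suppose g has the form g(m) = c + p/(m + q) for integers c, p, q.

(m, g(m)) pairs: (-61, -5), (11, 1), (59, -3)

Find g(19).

-1

(g(m) − c)(m + q) = p for each data point; the three points give a linear system in c and q, then p follows.
Solving: c = -4, q = 1, p = 60, so g(m) = -4 + 60/(m + 1).
Then g(19) = -4 + 60/20 = -1.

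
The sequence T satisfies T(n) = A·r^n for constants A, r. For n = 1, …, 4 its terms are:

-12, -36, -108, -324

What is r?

3

Consecutive ratio: -36/(-12) = 3, and -108/(-36) = 3, so r = 3.
Then A·3^1 = -12 gives A = -4, and T(n) = -4·3^n.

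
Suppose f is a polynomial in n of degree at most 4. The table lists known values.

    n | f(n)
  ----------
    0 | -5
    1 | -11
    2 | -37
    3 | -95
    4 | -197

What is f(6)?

Write f(n) = an^4 + bn³ + cn² + dn + e; the 5 given values yield a linear system in the 5 coefficients.
Solving, the leading coefficient vanishes, and f(n) = -2n³ - 4n² - 5.
Then f(6) = -581.

-581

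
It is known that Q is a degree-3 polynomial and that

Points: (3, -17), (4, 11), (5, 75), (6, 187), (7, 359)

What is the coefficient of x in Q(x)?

-4

First differences: 28, 64, 112, 172. Second differences: 36, 48, 60. Third differences: 12, 12.
Level-3 differences are constant, so Q has degree 3.
Fitting a degree-3 polynomial gives Q(x) = 2x³ - 6x² - 4x - 5.
The coefficient of x is -4.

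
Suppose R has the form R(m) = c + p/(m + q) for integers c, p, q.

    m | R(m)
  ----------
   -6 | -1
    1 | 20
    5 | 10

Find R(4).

11

(R(m) − c)(m + q) = p for each data point; the three points give a linear system in c and q, then p follows.
Solving: c = 5, q = 1, p = 30, so R(m) = 5 + 30/(m + 1).
Then R(4) = 5 + 30/5 = 11.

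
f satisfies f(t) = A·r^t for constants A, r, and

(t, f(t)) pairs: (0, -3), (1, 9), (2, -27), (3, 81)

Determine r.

-3

Consecutive ratio: 9/(-3) = -3, and -27/9 = -3, so r = -3.
Then A·(-3)^0 = -3 gives A = -3, and f(t) = -3·(-3)^t.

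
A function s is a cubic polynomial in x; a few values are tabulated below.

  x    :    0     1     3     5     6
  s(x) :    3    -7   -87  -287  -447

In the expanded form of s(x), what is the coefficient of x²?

-6

Write s(x) = ax³ + bx² + cx + d; the 5 given values yield a linear system in the 4 coefficients.
Solving, s(x) = -x³ - 6x² - 3x + 3.
The coefficient of x² is -6.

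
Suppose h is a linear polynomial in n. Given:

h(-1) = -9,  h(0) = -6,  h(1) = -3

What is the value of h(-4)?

-18

Write h(n) = an + b; the 3 given values yield a linear system in the 2 coefficients.
Solving, h(n) = 3n - 6.
Then h(-4) = -18.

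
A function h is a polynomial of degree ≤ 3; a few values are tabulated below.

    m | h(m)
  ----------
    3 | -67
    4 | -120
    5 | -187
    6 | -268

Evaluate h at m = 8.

-472

Write h(m) = am³ + bm² + cm + d; the 4 given values yield a linear system in the 4 coefficients.
Solving, the leading coefficient vanishes, and h(m) = -7m² - 4m + 8.
Then h(8) = -472.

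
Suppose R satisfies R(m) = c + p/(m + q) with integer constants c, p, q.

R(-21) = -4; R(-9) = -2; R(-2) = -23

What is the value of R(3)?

(R(m) − c)(m + q) = p for each data point; the three points give a linear system in c and q, then p follows.
Solving: c = -5, q = 3, p = -18, so R(m) = -5 − 18/(m + 3).
Then R(3) = -5 − 18/6 = -8.

-8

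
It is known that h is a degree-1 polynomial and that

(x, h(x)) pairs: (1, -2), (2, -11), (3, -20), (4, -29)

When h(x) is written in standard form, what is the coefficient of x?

First differences: -9, -9, -9.
Level-1 differences are constant, so h has degree 1.
Fitting a degree-1 polynomial gives h(x) = -9x + 7.
The coefficient of x is -9.

-9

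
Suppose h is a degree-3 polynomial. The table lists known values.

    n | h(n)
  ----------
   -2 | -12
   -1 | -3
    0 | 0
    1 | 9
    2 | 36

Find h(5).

345

Write h(n) = an³ + bn² + cn + d; the 5 given values yield a linear system in the 4 coefficients.
Solving, h(n) = 2n³ + 3n² + 4n.
Then h(5) = 345.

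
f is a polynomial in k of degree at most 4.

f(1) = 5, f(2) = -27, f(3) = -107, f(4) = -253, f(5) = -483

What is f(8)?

-1857

Write f(k) = ak^4 + bk³ + ck² + dk + e; the 5 given values yield a linear system in the 5 coefficients.
Solving, the leading coefficient vanishes, and f(k) = -3k³ - 6k² + 7k + 7.
Then f(8) = -1857.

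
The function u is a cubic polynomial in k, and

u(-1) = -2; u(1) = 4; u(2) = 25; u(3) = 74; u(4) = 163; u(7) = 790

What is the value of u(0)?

Write u(k) = ak³ + bk² + ck + d; the 6 given values yield a linear system in the 4 coefficients.
Solving, u(k) = 2k³ + 2k² + k - 1.
Then u(0) = -1.

-1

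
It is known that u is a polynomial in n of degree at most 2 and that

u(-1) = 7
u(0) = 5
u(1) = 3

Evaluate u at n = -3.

First differences: -2, -2.
Level-1 differences are constant, so u has degree 1.
Fitting a degree-1 polynomial gives u(n) = -2n + 5.
Then u(-3) = 11.

11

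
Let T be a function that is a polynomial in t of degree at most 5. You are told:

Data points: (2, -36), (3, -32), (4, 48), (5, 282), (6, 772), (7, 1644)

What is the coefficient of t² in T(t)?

-8

Write T(t) = at^5 + bt^4 + ct³ + dt² + et + p; the 6 given values yield a linear system in the 6 coefficients.
Solving, the leading coefficient vanishes, and T(t) = t^4 - t³ - 8t² - 2t - 8.
The coefficient of t² is -8.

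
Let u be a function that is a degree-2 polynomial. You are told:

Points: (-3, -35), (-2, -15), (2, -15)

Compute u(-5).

Write u(k) = ak² + bk + c; the 3 given values yield a linear system in the 3 coefficients.
Solving, u(k) = -4k² + 1.
Then u(-5) = -99.

-99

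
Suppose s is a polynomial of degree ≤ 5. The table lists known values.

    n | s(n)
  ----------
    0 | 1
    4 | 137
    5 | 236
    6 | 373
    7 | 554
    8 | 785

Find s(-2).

Write s(n) = an^5 + bn^4 + cn³ + dn² + en + p; the 6 given values yield a linear system in the 6 coefficients.
Solving, the top 2 coefficients vanish, and s(n) = n³ + 4n² + 2n + 1.
Then s(-2) = 5.

5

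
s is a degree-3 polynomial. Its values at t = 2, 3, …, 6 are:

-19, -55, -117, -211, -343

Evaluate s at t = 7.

-519

First differences: -36, -62, -94, -132. Second differences: -26, -32, -38. Third differences: -6, -6.
Level-3 differences are constant, so s has degree 3.
Fitting a degree-3 polynomial gives s(t) = -t³ - 4t² + 3t - 1.
Then s(7) = -519.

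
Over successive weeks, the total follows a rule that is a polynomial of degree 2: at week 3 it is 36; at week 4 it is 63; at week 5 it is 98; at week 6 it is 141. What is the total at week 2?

17

Write the value at x as Q(x).
First differences: 27, 35, 43. Second differences: 8, 8.
Level-2 differences are constant, so Q has degree 2.
Fitting a degree-2 polynomial gives Q(x) = 4x² - x + 3.
Then Q(2) = 17.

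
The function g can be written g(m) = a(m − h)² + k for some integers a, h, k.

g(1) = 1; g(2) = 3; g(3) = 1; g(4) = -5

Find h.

First differences 2, -2, -6; second difference -4 = 2a, so a = -2.
Expanding, the m-coefficient is −2ah = 4h; matching it to the data gives h = 2, and then k = 3.
So g(m) = -2(m − 2)² + 3.
Hence h = 2.

2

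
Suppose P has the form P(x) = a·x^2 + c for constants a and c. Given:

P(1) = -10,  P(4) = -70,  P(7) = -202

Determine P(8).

-262

From P(1) = -10 and P(4) = -70: 1a + c = -10 and 16a + c = -70.
Subtracting: 15a = -60, so a = -4; then c = -10 − (-4)·1 = -6.
So P(x) = -4x² − 6, and P(8) = -262.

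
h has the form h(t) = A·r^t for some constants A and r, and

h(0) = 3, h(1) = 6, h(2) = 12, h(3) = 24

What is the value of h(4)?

48

Consecutive ratio: 6/3 = 2, and 12/6 = 2, so r = 2.
Then A·2^0 = 3 gives A = 3, and h(t) = 3·2^t.
h(4) = 3·2^4 = 48.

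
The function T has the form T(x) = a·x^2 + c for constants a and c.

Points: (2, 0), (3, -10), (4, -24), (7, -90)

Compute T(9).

From T(2) = 0 and T(3) = -10: 4a + c = 0 and 9a + c = -10.
Subtracting: 5a = -10, so a = -2; then c = 0 − (-2)·4 = 8.
So T(x) = -2x² + 8, and T(9) = -154.

-154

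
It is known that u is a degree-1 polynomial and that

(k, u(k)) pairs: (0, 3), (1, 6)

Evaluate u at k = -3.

Write u(k) = ak + b; the 2 given values yield a linear system in the 2 coefficients.
Solving, u(k) = 3k + 3.
Then u(-3) = -6.

-6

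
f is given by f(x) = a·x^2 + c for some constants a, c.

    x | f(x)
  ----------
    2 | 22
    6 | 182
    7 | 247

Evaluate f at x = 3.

47

From f(2) = 22 and f(6) = 182: 4a + c = 22 and 36a + c = 182.
Subtracting: 32a = 160, so a = 5; then c = 22 − 5·4 = 2.
So f(x) = 5x² + 2, and f(3) = 47.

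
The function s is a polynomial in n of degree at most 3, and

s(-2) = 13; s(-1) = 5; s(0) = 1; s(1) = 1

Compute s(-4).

41

First differences: -8, -4, 0. Second differences: 4, 4.
Level-2 differences are constant, so s has degree 2.
Fitting a degree-2 polynomial gives s(n) = 2n² - 2n + 1.
Then s(-4) = 41.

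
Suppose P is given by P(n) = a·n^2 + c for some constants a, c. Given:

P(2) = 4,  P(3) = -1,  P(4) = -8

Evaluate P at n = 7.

From P(2) = 4 and P(3) = -1: 4a + c = 4 and 9a + c = -1.
Subtracting: 5a = -5, so a = -1; then c = 4 − (-1)·4 = 8.
So P(n) = -1n² + 8, and P(7) = -41.

-41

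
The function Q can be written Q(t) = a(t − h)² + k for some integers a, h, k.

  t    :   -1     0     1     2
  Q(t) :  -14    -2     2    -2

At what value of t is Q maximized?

First differences 12, 4, -4; second difference -8 = 2a, so a = -4.
Expanding, the t-coefficient is −2ah = 8h; matching it to the data gives h = 1, and then k = 2.
So Q(t) = -4(t − 1)² + 2.
Hence h = 1.

1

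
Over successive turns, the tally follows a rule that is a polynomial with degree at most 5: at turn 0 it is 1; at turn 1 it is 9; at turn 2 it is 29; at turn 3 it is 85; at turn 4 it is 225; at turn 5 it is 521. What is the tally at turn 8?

3425

Write the value at t as T(t).
First differences: 8, 20, 56, 140, 296. Second differences: 12, 36, 84, 156. Third differences: 24, 48, 72. Fourth differences: 24, 24.
Level-4 differences are constant, so T has degree 4.
Fitting a degree-4 polynomial gives T(t) = t^4 - 2t³ + 5t² + 4t + 1.
Then T(8) = 3425.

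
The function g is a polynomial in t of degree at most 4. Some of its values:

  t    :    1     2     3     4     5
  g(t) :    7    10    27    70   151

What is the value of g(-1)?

First differences: 3, 17, 43, 81. Second differences: 14, 26, 38. Third differences: 12, 12.
Level-3 differences are constant, so g has degree 3.
Fitting a degree-3 polynomial gives g(t) = 2t³ - 5t² + 4t + 6.
Then g(-1) = -5.

-5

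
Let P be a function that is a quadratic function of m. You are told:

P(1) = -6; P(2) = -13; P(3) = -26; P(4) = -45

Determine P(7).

First differences: -7, -13, -19. Second differences: -6, -6.
Level-2 differences are constant, so P has degree 2.
Fitting a degree-2 polynomial gives P(m) = -3m² + 2m - 5.
Then P(7) = -138.

-138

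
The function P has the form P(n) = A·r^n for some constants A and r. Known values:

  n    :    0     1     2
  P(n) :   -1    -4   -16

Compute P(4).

Consecutive ratio: -4/(-1) = 4, and -16/(-4) = 4, so r = 4.
Then A·4^0 = -1 gives A = -1, and P(n) = -1·4^n.
P(4) = -1·4^4 = -256.

-256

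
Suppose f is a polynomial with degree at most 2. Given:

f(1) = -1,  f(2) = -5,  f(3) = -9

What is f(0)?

3

First differences: -4, -4.
Level-1 differences are constant, so f has degree 1.
Fitting a degree-1 polynomial gives f(t) = -4t + 3.
Then f(0) = 3.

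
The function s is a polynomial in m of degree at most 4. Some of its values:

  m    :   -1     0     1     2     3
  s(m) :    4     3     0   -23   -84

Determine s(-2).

21

First differences: -1, -3, -23, -61. Second differences: -2, -20, -38. Third differences: -18, -18.
Level-3 differences are constant, so s has degree 3.
Fitting a degree-3 polynomial gives s(m) = -3m³ - m² + m + 3.
Then s(-2) = 21.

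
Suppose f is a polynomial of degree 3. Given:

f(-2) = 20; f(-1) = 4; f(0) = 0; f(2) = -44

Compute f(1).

-10

Write f(n) = an³ + bn² + cn + d; the 4 given values yield a linear system in the 4 coefficients.
Solving, f(n) = -3n³ - 3n² - 4n.
Then f(1) = -10.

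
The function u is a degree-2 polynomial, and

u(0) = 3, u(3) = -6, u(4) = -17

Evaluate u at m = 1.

4

Write u(m) = am² + bm + c; the 3 given values yield a linear system in the 3 coefficients.
Solving, u(m) = -2m² + 3m + 3.
Then u(1) = 4.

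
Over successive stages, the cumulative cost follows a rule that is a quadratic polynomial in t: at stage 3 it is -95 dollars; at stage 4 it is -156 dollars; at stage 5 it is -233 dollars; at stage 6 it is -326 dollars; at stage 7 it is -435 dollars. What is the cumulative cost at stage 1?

Write the value at t as s(t).
First differences: -61, -77, -93, -109. Second differences: -16, -16, -16.
Level-2 differences are constant, so s has degree 2.
Fitting a degree-2 polynomial gives s(t) = -8t² - 5t - 8.
Then s(1) = -21.

-21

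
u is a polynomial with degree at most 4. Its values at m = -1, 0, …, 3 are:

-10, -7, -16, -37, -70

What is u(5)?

-172

Write u(m) = am^4 + bm³ + cm² + dm + e; the 5 given values yield a linear system in the 5 coefficients.
Solving, the top 2 coefficients vanish, and u(m) = -6m² - 3m - 7.
Then u(5) = -172.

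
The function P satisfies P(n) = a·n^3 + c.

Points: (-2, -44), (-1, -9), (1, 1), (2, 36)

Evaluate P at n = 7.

1711

From P(-2) = -44 and P(-1) = -9: -8a + c = -44 and -1a + c = -9.
Subtracting: 7a = 35, so a = 5; then c = -44 − 5·(-8) = -4.
So P(n) = 5n³ − 4, and P(7) = 1711.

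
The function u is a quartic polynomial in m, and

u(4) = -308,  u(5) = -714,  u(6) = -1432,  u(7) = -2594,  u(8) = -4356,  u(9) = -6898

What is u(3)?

-106

First differences: -406, -718, -1162, -1762, -2542. Second differences: -312, -444, -600, -780. Third differences: -132, -156, -180. Fourth differences: -24, -24.
Level-4 differences are constant, so u has degree 4.
Fitting a degree-4 polynomial gives u(m) = -m^4 - 5m² + 8m - 4.
Then u(3) = -106.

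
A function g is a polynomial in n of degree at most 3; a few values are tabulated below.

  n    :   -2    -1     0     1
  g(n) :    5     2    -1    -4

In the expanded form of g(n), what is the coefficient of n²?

0

Write g(n) = an³ + bn² + cn + d; the 4 given values yield a linear system in the 4 coefficients.
Solving, the top 2 coefficients vanish, and g(n) = -3n - 1.
The coefficient of n² is 0.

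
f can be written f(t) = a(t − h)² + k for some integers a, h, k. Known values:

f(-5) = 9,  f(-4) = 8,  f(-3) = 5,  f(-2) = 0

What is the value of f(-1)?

First differences -1, -3, -5; second difference -2 = 2a, so a = -1.
Expanding, the t-coefficient is −2ah = 2h; matching it to the data gives h = -5, and then k = 9.
So f(t) = -1(t + 5)² + 9.
f(-1) = -1·4² + 9 = -7.

-7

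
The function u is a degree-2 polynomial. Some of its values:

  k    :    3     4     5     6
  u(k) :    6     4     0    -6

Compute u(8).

-24

Write u(k) = ak² + bk + c; the 4 given values yield a linear system in the 3 coefficients.
Solving, u(k) = -k² + 5k.
Then u(8) = -24.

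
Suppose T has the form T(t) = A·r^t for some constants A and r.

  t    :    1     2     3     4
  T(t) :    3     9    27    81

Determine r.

Consecutive ratio: 9/3 = 3, and 27/9 = 3, so r = 3.
Then A·3^1 = 3 gives A = 1, and T(t) = 1·3^t.

3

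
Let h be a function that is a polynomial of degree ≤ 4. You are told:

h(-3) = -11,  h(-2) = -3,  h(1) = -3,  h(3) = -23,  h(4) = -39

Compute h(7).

Write h(m) = am^4 + bm³ + cm² + dm + e; the 5 given values yield a linear system in the 5 coefficients.
Solving, the top 2 coefficients vanish, and h(m) = -2m² - 2m + 1.
Then h(7) = -111.

-111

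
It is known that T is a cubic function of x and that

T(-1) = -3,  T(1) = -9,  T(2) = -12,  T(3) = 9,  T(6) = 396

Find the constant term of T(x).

0

Write T(x) = ax³ + bx² + cx + d; the 5 given values yield a linear system in the 4 coefficients.
Solving, T(x) = 3x³ - 6x² - 6x.
The constant term is T(0) = 0.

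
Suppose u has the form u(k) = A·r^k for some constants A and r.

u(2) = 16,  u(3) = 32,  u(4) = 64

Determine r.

Consecutive ratio: 32/16 = 2, and 64/32 = 2, so r = 2.
Then A·2^2 = 16 gives A = 4, and u(k) = 4·2^k.

2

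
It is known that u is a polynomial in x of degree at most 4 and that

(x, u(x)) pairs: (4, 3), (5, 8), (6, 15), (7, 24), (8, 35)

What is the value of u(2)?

First differences: 5, 7, 9, 11. Second differences: 2, 2, 2.
Level-2 differences are constant, so u has degree 2.
Fitting a degree-2 polynomial gives u(x) = x² - 4x + 3.
Then u(2) = -1.

-1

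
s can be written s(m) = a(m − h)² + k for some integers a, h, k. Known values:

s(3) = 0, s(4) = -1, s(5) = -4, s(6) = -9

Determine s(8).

First differences -1, -3, -5; second difference -2 = 2a, so a = -1.
Expanding, the m-coefficient is −2ah = 2h; matching it to the data gives h = 3, and then k = 0.
So s(m) = -1(m − 3)² + 0.
s(8) = -1·5² + 0 = -25.

-25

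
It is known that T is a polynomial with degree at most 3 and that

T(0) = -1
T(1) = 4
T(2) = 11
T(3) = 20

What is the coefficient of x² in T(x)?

First differences: 5, 7, 9. Second differences: 2, 2.
Level-2 differences are constant, so T has degree 2.
Fitting a degree-2 polynomial gives T(x) = x² + 4x - 1.
The coefficient of x² is 1.

1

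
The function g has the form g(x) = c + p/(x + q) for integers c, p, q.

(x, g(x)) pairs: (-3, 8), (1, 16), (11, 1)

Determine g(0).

12

(g(x) − c)(x + q) = p for each data point; the three points give a linear system in c and q, then p follows.
Solving: c = 4, q = -3, p = -24, so g(x) = 4 − 24/(x − 3).
Then g(0) = 4 − 24/(-3) = 12.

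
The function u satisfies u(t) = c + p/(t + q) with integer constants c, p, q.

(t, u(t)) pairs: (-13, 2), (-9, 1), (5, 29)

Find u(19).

(u(t) − c)(t + q) = p for each data point; the three points give a linear system in c and q, then p follows.
Solving: c = 5, q = -3, p = 48, so u(t) = 5 + 48/(t − 3).
Then u(19) = 5 + 48/16 = 8.

8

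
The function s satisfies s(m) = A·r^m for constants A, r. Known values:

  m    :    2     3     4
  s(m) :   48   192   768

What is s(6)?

Consecutive ratio: 192/48 = 4, and 768/192 = 4, so r = 4.
Then A·4^2 = 48 gives A = 3, and s(m) = 3·4^m.
s(6) = 3·4^6 = 12288.

12288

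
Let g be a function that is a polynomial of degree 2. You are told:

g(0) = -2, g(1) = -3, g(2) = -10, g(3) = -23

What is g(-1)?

-7

First differences: -1, -7, -13. Second differences: -6, -6.
Level-2 differences are constant, so g has degree 2.
Fitting a degree-2 polynomial gives g(k) = -3k² + 2k - 2.
Then g(-1) = -7.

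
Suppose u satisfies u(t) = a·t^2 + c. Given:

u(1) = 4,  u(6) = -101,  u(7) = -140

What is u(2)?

From u(1) = 4 and u(6) = -101: 1a + c = 4 and 36a + c = -101.
Subtracting: 35a = -105, so a = -3; then c = 4 − (-3)·1 = 7.
So u(t) = -3t² + 7, and u(2) = -5.

-5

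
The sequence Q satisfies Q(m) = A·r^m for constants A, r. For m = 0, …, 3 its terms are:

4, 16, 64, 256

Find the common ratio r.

Consecutive ratio: 16/4 = 4, and 64/16 = 4, so r = 4.
Then A·4^0 = 4 gives A = 4, and Q(m) = 4·4^m.

4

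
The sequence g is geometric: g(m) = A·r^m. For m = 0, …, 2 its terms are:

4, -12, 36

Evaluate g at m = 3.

-108

Consecutive ratio: -12/4 = -3, and 36/(-12) = -3, so r = -3.
Then A·(-3)^0 = 4 gives A = 4, and g(m) = 4·(-3)^m.
g(3) = 4·(-3)^3 = -108.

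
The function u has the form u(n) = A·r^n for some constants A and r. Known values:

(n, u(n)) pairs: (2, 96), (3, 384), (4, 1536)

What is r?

Consecutive ratio: 384/96 = 4, and 1536/384 = 4, so r = 4.
Then A·4^2 = 96 gives A = 6, and u(n) = 6·4^n.

4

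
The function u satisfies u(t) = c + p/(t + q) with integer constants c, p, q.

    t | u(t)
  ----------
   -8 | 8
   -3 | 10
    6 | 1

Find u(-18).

7

(u(t) − c)(t + q) = p for each data point; the three points give a linear system in c and q, then p follows.
Solving: c = 6, q = -2, p = -20, so u(t) = 6 − 20/(t − 2).
Then u(-18) = 6 − 20/(-20) = 7.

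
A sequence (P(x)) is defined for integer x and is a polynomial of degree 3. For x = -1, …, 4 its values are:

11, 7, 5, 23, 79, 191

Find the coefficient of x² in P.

1

First differences: -4, -2, 18, 56, 112. Second differences: 2, 20, 38, 56. Third differences: 18, 18, 18.
Level-3 differences are constant, so P has degree 3.
Fitting a degree-3 polynomial gives P(x) = 3x³ + x² - 6x + 7.
The coefficient of x² is 1.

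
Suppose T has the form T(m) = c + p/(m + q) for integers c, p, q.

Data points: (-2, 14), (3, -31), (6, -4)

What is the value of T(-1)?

(T(m) − c)(m + q) = p for each data point; the three points give a linear system in c and q, then p follows.
Solving: c = 5, q = -2, p = -36, so T(m) = 5 − 36/(m − 2).
Then T(-1) = 5 − 36/(-3) = 17.

17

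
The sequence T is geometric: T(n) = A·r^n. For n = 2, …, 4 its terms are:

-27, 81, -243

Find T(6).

-2187

Consecutive ratio: 81/(-27) = -3, and -243/81 = -3, so r = -3.
Then A·(-3)^2 = -27 gives A = -3, and T(n) = -3·(-3)^n.
T(6) = -3·(-3)^6 = -2187.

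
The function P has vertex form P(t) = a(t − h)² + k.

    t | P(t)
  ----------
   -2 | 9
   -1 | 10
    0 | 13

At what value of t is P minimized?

-2

First differences 1, 3; second difference 2 = 2a, so a = 1.
Expanding, the t-coefficient is −2ah = -2h; matching it to the data gives h = -2, and then k = 9.
So P(t) = 1(t + 2)² + 9.
Hence h = -2.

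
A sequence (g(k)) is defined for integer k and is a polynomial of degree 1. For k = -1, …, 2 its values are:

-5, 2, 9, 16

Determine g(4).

30

First differences: 7, 7, 7.
Level-1 differences are constant, so g has degree 1.
Fitting a degree-1 polynomial gives g(k) = 7k + 2.
Then g(4) = 30.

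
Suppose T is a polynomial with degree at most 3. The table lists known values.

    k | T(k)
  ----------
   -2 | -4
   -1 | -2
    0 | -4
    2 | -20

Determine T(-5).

-34

Write T(k) = ak³ + bk² + ck + d; the 4 given values yield a linear system in the 4 coefficients.
Solving, the leading coefficient vanishes, and T(k) = -2k² - 4k - 4.
Then T(-5) = -34.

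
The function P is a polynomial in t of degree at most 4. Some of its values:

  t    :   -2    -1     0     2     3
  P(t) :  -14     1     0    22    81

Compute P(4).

196

Write P(t) = at^4 + bt³ + ct² + dt + e; the 5 given values yield a linear system in the 5 coefficients.
Solving, the leading coefficient vanishes, and P(t) = 3t³ + t² - 3t.
Then P(4) = 196.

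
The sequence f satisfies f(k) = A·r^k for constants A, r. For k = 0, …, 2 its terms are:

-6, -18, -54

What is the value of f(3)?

-162

Consecutive ratio: -18/(-6) = 3, and -54/(-18) = 3, so r = 3.
Then A·3^0 = -6 gives A = -6, and f(k) = -6·3^k.
f(3) = -6·3^3 = -162.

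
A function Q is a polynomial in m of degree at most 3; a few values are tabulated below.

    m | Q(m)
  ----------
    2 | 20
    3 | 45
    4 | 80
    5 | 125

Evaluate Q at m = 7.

Write Q(m) = am³ + bm² + cm + d; the 4 given values yield a linear system in the 4 coefficients.
Solving, the leading coefficient vanishes, and Q(m) = 5m².
Then Q(7) = 245.

245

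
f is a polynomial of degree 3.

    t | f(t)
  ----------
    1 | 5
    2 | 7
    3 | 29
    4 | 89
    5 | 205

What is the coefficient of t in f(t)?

Write f(t) = at³ + bt² + ct + d; the 5 given values yield a linear system in the 4 coefficients.
Solving, f(t) = 3t³ - 8t² + 5t + 5.
The coefficient of t is 5.

5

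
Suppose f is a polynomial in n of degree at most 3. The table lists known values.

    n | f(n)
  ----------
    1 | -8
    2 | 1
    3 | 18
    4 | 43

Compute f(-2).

First differences: 9, 17, 25. Second differences: 8, 8.
Level-2 differences are constant, so f has degree 2.
Fitting a degree-2 polynomial gives f(n) = 4n² - 3n - 9.
Then f(-2) = 13.

13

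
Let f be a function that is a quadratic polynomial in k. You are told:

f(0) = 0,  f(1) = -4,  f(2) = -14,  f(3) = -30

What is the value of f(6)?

-114

First differences: -4, -10, -16. Second differences: -6, -6.
Level-2 differences are constant, so f has degree 2.
Fitting a degree-2 polynomial gives f(k) = -3k² - k.
Then f(6) = -114.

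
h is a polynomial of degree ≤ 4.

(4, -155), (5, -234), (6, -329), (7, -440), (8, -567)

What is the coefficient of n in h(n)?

-7

Write h(n) = an^4 + bn³ + cn² + dn + e; the 5 given values yield a linear system in the 5 coefficients.
Solving, the top 2 coefficients vanish, and h(n) = -8n² - 7n + 1.
The coefficient of n is -7.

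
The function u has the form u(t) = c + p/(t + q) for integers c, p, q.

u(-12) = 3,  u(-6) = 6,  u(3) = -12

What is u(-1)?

36

(u(t) − c)(t + q) = p for each data point; the three points give a linear system in c and q, then p follows.
Solving: c = 0, q = 0, p = -36, so u(t) = -36/(t + 0).
Then u(-1) = 0 − 36/(-1) = 36.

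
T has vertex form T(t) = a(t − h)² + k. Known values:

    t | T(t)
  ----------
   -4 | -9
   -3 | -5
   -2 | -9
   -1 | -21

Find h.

First differences 4, -4, -12; second difference -8 = 2a, so a = -4.
Expanding, the t-coefficient is −2ah = 8h; matching it to the data gives h = -3, and then k = -5.
So T(t) = -4(t + 3)² − 5.
Hence h = -3.

-3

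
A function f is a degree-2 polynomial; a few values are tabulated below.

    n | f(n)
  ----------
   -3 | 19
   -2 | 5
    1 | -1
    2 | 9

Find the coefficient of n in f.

Write f(n) = an² + bn + c; the 4 given values yield a linear system in the 3 coefficients.
Solving, f(n) = 3n² + n - 5.
The coefficient of n is 1.

1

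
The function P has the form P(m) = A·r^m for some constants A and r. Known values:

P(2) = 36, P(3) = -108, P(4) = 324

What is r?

Consecutive ratio: -108/36 = -3, and 324/(-108) = -3, so r = -3.
Then A·(-3)^2 = 36 gives A = 4, and P(m) = 4·(-3)^m.

-3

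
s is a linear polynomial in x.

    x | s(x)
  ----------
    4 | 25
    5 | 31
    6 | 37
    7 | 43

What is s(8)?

First differences: 6, 6, 6.
Level-1 differences are constant, so s has degree 1.
Fitting a degree-1 polynomial gives s(x) = 6x + 1.
Then s(8) = 49.

49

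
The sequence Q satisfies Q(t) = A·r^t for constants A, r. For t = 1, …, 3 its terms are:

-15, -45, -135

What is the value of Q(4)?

Consecutive ratio: -45/(-15) = 3, and -135/(-45) = 3, so r = 3.
Then A·3^1 = -15 gives A = -5, and Q(t) = -5·3^t.
Q(4) = -5·3^4 = -405.

-405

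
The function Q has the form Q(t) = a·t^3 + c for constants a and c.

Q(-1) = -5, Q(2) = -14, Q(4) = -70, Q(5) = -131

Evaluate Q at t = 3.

-33

From Q(-1) = -5 and Q(2) = -14: -1a + c = -5 and 8a + c = -14.
Subtracting: 9a = -9, so a = -1; then c = -5 − (-1)·(-1) = -6.
So Q(t) = -1t³ − 6, and Q(3) = -33.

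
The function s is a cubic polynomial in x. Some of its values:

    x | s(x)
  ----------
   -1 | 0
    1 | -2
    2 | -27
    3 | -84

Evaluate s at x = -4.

Write s(x) = ax³ + bx² + cx + d; the 4 given values yield a linear system in the 4 coefficients.
Solving, s(x) = -2x³ - 4x² + x + 3.
Then s(-4) = 63.

63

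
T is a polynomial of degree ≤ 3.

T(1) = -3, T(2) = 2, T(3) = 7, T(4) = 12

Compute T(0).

First differences: 5, 5, 5.
Level-1 differences are constant, so T has degree 1.
Fitting a degree-1 polynomial gives T(m) = 5m - 8.
Then T(0) = -8.

-8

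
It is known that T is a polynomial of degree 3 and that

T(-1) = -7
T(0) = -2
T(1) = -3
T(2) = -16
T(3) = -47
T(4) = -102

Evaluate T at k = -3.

-11

Write T(k) = ak³ + bk² + ck + d; the 6 given values yield a linear system in the 4 coefficients.
Solving, T(k) = -k³ - 3k² + 3k - 2.
Then T(-3) = -11.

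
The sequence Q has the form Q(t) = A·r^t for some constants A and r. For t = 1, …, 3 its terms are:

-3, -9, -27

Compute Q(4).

-81

Consecutive ratio: -9/(-3) = 3, and -27/(-9) = 3, so r = 3.
Then A·3^1 = -3 gives A = -1, and Q(t) = -1·3^t.
Q(4) = -1·3^4 = -81.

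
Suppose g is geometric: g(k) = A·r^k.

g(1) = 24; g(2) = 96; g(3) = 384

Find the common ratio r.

Consecutive ratio: 96/24 = 4, and 384/96 = 4, so r = 4.
Then A·4^1 = 24 gives A = 6, and g(k) = 6·4^k.

4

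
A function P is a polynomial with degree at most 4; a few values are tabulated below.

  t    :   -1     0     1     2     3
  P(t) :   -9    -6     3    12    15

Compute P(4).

6

Write P(t) = at^4 + bt³ + ct² + dt + e; the 5 given values yield a linear system in the 5 coefficients.
Solving, the leading coefficient vanishes, and P(t) = -t³ + 3t² + 7t - 6.
Then P(4) = 6.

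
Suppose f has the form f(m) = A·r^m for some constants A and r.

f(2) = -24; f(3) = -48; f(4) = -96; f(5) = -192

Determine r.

2

Consecutive ratio: -48/(-24) = 2, and -96/(-48) = 2, so r = 2.
Then A·2^2 = -24 gives A = -6, and f(m) = -6·2^m.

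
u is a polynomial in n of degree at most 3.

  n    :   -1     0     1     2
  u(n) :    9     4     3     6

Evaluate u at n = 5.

39

Write u(n) = an³ + bn² + cn + d; the 4 given values yield a linear system in the 4 coefficients.
Solving, the leading coefficient vanishes, and u(n) = 2n² - 3n + 4.
Then u(5) = 39.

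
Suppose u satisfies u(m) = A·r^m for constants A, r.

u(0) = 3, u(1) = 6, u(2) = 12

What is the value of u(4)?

Consecutive ratio: 6/3 = 2, and 12/6 = 2, so r = 2.
Then A·2^0 = 3 gives A = 3, and u(m) = 3·2^m.
u(4) = 3·2^4 = 48.

48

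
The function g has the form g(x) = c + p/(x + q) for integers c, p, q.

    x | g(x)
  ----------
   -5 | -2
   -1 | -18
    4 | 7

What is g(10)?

4

(g(x) − c)(x + q) = p for each data point; the three points give a linear system in c and q, then p follows.
Solving: c = 2, q = 0, p = 20, so g(x) = 2 + 20/(x + 0).
Then g(10) = 2 + 20/10 = 4.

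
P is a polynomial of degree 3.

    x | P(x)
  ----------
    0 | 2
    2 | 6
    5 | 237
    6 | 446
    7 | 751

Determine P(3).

Write P(x) = ax³ + bx² + cx + d; the 5 given values yield a linear system in the 4 coefficients.
Solving, P(x) = 3x³ - 6x² + 2x + 2.
Then P(3) = 35.

35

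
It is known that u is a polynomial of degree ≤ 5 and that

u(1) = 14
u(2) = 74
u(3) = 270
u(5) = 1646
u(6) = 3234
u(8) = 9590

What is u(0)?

Write u(n) = an^5 + bn^4 + cn³ + dn² + en + p; the 6 given values yield a linear system in the 6 coefficients.
Solving, the leading coefficient vanishes, and u(n) = 2n^4 + 2n³ + 6n² - 2n + 6.
The constant term is u(0) = 6.

6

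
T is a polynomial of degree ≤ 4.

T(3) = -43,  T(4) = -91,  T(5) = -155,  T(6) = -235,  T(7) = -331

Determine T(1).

5

First differences: -48, -64, -80, -96. Second differences: -16, -16, -16.
Level-2 differences are constant, so T has degree 2.
Fitting a degree-2 polynomial gives T(x) = -8x² + 8x + 5.
Then T(1) = 5.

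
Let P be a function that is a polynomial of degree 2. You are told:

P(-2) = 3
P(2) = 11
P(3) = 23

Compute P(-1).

Write P(k) = ak² + bk + c; the 3 given values yield a linear system in the 3 coefficients.
Solving, P(k) = 2k² + 2k - 1.
Then P(-1) = -1.

-1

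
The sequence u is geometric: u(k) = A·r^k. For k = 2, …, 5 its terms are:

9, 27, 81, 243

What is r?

3

Consecutive ratio: 27/9 = 3, and 81/27 = 3, so r = 3.
Then A·3^2 = 9 gives A = 1, and u(k) = 1·3^k.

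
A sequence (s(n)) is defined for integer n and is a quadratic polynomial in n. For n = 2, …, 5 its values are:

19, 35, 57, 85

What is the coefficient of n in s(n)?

1

First differences: 16, 22, 28. Second differences: 6, 6.
Level-2 differences are constant, so s has degree 2.
Fitting a degree-2 polynomial gives s(n) = 3n² + n + 5.
The coefficient of n is 1.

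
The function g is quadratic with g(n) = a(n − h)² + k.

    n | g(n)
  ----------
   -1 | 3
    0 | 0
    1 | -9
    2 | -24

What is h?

First differences -3, -9, -15; second difference -6 = 2a, so a = -3.
Expanding, the n-coefficient is −2ah = 6h; matching it to the data gives h = -1, and then k = 3.
So g(n) = -3(n + 1)² + 3.
Hence h = -1.

-1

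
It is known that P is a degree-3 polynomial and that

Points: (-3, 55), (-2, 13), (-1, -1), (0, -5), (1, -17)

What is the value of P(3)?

Write P(x) = ax³ + bx² + cx + d; the 5 given values yield a linear system in the 4 coefficients.
Solving, P(x) = -3x³ - 4x² - 5x - 5.
Then P(3) = -137.

-137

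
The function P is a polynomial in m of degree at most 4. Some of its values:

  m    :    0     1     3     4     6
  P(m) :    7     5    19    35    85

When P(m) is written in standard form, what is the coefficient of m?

Write P(m) = am^4 + bm³ + cm² + dm + e; the 5 given values yield a linear system in the 5 coefficients.
Solving, the top 2 coefficients vanish, and P(m) = 3m² - 5m + 7.
The coefficient of m is -5.

-5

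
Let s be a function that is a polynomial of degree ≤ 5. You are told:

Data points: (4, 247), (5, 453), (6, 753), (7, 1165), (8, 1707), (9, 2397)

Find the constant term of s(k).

3

First differences: 206, 300, 412, 542, 690. Second differences: 94, 112, 130, 148. Third differences: 18, 18, 18.
Level-3 differences are constant, so s has degree 3.
Fitting a degree-3 polynomial gives s(k) = 3k³ + 2k² + 5k + 3.
The constant term is s(0) = 3.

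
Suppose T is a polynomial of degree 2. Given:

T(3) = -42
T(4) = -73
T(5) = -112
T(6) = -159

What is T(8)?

-277

First differences: -31, -39, -47. Second differences: -8, -8.
Level-2 differences are constant, so T has degree 2.
Fitting a degree-2 polynomial gives T(t) = -4t² - 3t + 3.
Then T(8) = -277.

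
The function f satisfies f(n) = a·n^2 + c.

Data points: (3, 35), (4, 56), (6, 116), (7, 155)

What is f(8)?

From f(3) = 35 and f(4) = 56: 9a + c = 35 and 16a + c = 56.
Subtracting: 7a = 21, so a = 3; then c = 35 − 3·9 = 8.
So f(n) = 3n² + 8, and f(8) = 200.

200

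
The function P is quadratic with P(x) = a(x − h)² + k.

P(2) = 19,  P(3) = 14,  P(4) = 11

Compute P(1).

First differences -5, -3; second difference 2 = 2a, so a = 1.
Expanding, the x-coefficient is −2ah = -2h; matching it to the data gives h = 5, and then k = 10.
So P(x) = 1(x − 5)² + 10.
P(1) = 1·(-4)² + 10 = 26.

26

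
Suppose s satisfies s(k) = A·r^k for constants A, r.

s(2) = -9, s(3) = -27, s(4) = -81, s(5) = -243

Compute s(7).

-2187

Consecutive ratio: -27/(-9) = 3, and -81/(-27) = 3, so r = 3.
Then A·3^2 = -9 gives A = -1, and s(k) = -1·3^k.
s(7) = -1·3^7 = -2187.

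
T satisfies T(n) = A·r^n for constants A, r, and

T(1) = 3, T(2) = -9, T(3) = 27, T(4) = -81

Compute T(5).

Consecutive ratio: -9/3 = -3, and 27/(-9) = -3, so r = -3.
Then A·(-3)^1 = 3 gives A = -1, and T(n) = -1·(-3)^n.
T(5) = -1·(-3)^5 = 243.

243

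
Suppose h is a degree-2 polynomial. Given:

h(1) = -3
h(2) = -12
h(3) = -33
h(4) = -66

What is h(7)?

-237

First differences: -9, -21, -33. Second differences: -12, -12.
Level-2 differences are constant, so h has degree 2.
Fitting a degree-2 polynomial gives h(n) = -6n² + 9n - 6.
Then h(7) = -237.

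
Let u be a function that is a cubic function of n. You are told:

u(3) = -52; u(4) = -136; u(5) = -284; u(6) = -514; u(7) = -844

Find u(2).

First differences: -84, -148, -230, -330. Second differences: -64, -82, -100. Third differences: -18, -18.
Level-3 differences are constant, so u has degree 3.
Fitting a degree-3 polynomial gives u(n) = -3n³ + 4n² - n - 4.
Then u(2) = -14.

-14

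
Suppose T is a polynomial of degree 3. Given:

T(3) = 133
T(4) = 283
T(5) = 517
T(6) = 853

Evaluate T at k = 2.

49

Write T(k) = ak³ + bk² + ck + d; the 4 given values yield a linear system in the 4 coefficients.
Solving, T(k) = 3k³ + 6k² - 3k + 7.
Then T(2) = 49.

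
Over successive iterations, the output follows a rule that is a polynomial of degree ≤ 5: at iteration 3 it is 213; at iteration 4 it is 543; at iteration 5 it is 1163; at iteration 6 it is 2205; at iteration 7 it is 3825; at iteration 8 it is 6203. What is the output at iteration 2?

65

Write the value at t as Q(t).
First differences: 330, 620, 1042, 1620, 2378. Second differences: 290, 422, 578, 758. Third differences: 132, 156, 180. Fourth differences: 24, 24.
Level-4 differences are constant, so Q has degree 4.
Fitting a degree-4 polynomial gives Q(t) = t^4 + 4t³ + 7t + 3.
Then Q(2) = 65.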